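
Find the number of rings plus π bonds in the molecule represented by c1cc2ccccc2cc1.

Molecular formula from the SMILES: C10H8.
DoU = (2C + 2 + N − H − X)/2 = (2·10 + 2 + 0 − 8 − 0)/2 = 14/2 = 7.
(Structurally: 2 ring(s) + 5 π bond(s) = 7.)

7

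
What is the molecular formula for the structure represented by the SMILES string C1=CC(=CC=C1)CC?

Heavy atoms from the SMILES: 8 C.
Implicit hydrogens by atom environment:
  5 × C (aromatic): 1 H each → 5
  1 × C: 3 H
  1 × C: 2 H
  1 × C (aromatic): no H
  Total hydrogens = 10.
Molecular formula: C8H10

C8H10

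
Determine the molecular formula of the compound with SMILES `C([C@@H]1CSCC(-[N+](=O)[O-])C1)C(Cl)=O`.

Heavy atoms from the SMILES: 7 C, 1 Cl, 1 N, 3 O, 1 S.
Implicit hydrogens by atom environment:
  4 × C: 2 H each → 8
  2 × C: 1 H each → 2
  2 × O: no H
  1 × C: no H
  1 × Cl: no H
  1 × N (charge +1): no H
  1 × O (charge -1): no H
  1 × S: no H
  Total hydrogens = 10.
Molecular formula: C7H10ClNO3S

C7H10ClNO3S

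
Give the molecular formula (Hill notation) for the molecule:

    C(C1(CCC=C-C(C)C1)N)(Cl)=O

C9H14ClNO

Heavy atoms from the SMILES: 9 C, 1 Cl, 1 N, 1 O.
Implicit hydrogens by atom environment:
  3 × C: 2 H each → 6
  3 × C: 1 H each → 3
  2 × C: no H
  1 × C: 3 H
  1 × Cl: no H
  1 × N: 2 H
  1 × O: no H
  Total hydrogens = 14.
Molecular formula: C9H14ClNO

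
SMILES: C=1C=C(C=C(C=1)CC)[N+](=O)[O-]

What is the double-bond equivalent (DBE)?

5

Molecular formula from the SMILES: C8H9NO2.
DoU = (2C + 2 + N − H − X)/2 = (2·8 + 2 + 1 − 9 − 0)/2 = 10/2 = 5.
(Structurally: 1 ring(s) + 4 π bond(s) = 5.)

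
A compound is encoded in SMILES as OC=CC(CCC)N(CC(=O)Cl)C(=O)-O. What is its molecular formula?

C9H14ClNO4

Heavy atoms from the SMILES: 9 C, 1 Cl, 1 N, 4 O.
Implicit hydrogens by atom environment:
  3 × C: 2 H each → 6
  3 × C: 1 H each → 3
  2 × C: no H
  2 × O: 1 H each → 2
  2 × O: no H
  1 × C: 3 H
  1 × Cl: no H
  1 × N: no H
  Total hydrogens = 14.
Molecular formula: C9H14ClNO4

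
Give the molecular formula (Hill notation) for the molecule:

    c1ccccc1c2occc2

C10H8O

Heavy atoms from the SMILES: 10 C, 1 O.
Implicit hydrogens by atom environment:
  8 × C (aromatic): 1 H each → 8
  2 × C (aromatic): no H
  1 × O (aromatic): no H
  Total hydrogens = 8.
Molecular formula: C10H8O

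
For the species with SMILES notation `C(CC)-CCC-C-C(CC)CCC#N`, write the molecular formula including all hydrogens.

Heavy atoms from the SMILES: 13 C, 1 N.
Implicit hydrogens by atom environment:
  9 × C: 2 H each → 18
  2 × C: 3 H each → 6
  1 × C: 1 H
  1 × C: no H
  1 × N: no H
  Total hydrogens = 25.
Molecular formula: C13H25N

C13H25N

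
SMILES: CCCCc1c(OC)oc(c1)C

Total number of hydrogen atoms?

16

Hydrogens are implicit in SMILES; fill each atom to its normal valence:
  3 × C: 3 H each → 9
  3 × C: 2 H each → 6
  3 × C (aromatic): no H
  1 × C (aromatic): 1 H
  1 × O (aromatic): no H
  1 × O: no H
  Total hydrogens = 16.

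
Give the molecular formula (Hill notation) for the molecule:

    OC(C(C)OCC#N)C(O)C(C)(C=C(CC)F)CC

C14H24FNO3

Heavy atoms from the SMILES: 14 C, 1 F, 1 N, 3 O.
Implicit hydrogens by atom environment:
  4 × C: 3 H each → 12
  4 × C: 1 H each → 4
  3 × C: 2 H each → 6
  3 × C: no H
  2 × O: 1 H each → 2
  1 × F: no H
  1 × N: no H
  1 × O: no H
  Total hydrogens = 24.
Molecular formula: C14H24FNO3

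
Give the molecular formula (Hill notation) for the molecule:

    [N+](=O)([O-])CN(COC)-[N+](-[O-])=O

C3H7N3O5

Heavy atoms from the SMILES: 3 C, 3 N, 5 O.
Implicit hydrogens by atom environment:
  3 × O: no H
  2 × C: 2 H each → 4
  2 × N (charge +1): no H
  2 × O (charge -1): no H
  1 × C: 3 H
  1 × N: no H
  Total hydrogens = 7.
Molecular formula: C3H7N3O5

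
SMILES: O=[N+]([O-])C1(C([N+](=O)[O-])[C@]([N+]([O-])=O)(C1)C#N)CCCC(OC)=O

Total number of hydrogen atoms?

12

Hydrogens are implicit in SMILES; fill each atom to its normal valence:
  5 × O: no H
  4 × C: 2 H each → 8
  4 × C: no H
  3 × N (charge +1): no H
  3 × O (charge -1): no H
  1 × C: 3 H
  1 × C: 1 H
  1 × N: no H
  Total hydrogens = 12.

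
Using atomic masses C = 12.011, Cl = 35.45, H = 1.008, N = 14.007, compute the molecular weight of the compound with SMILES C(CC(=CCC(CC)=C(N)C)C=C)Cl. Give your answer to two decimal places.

Molecular formula: C12H20ClN.
M = 12×12.011 + 1×35.45 + 20×1.008 + 1×14.007 = 213.75 g/mol.

213.75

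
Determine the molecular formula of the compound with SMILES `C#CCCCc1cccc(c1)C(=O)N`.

Heavy atoms from the SMILES: 12 C, 1 N, 1 O.
Implicit hydrogens by atom environment:
  4 × C (aromatic): 1 H each → 4
  3 × C: 2 H each → 6
  2 × C (aromatic): no H
  2 × C: no H
  1 × C: 1 H
  1 × N: 2 H
  1 × O: no H
  Total hydrogens = 13.
Molecular formula: C12H13NO

C12H13NO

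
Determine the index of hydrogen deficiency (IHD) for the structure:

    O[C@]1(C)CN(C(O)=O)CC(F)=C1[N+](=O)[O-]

4

Molecular formula from the SMILES: C7H9FN2O5.
DoU = (2C + 2 + N − H − X)/2 = (2·7 + 2 + 2 − 9 − 1)/2 = 8/2 = 4.
(Structurally: 1 ring(s) + 3 π bond(s) = 4.)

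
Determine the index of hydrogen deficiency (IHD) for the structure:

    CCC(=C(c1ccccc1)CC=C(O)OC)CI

Molecular formula from the SMILES: C15H19IO2.
DoU = (2C + 2 + N − H − X)/2 = (2·15 + 2 + 0 − 19 − 1)/2 = 12/2 = 6.
(Structurally: 1 ring(s) + 5 π bond(s) = 6.)

6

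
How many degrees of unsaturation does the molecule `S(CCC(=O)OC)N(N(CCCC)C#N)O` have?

Molecular formula from the SMILES: C9H17N3O3S.
DoU = (2C + 2 + N − H − X)/2 = (2·9 + 2 + 3 − 17 − 0)/2 = 6/2 = 3.
(Structurally: 0 ring(s) + 3 π bond(s) = 3.)

3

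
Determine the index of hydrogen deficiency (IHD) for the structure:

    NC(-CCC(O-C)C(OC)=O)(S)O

Molecular formula from the SMILES: C7H15NO4S.
DoU = (2C + 2 + N − H − X)/2 = (2·7 + 2 + 1 − 15 − 0)/2 = 2/2 = 1.
(Structurally: 0 ring(s) + 1 π bond(s) = 1.)

1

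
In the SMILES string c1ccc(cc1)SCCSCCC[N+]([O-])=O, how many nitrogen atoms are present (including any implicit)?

The symbol for nitrogen appears 1 time in the SMILES.

1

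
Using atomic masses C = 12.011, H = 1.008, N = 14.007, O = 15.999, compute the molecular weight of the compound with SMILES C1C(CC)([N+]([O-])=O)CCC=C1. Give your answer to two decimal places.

Molecular formula: C8H13NO2.
M = 8×12.011 + 13×1.008 + 1×14.007 + 2×15.999 = 155.20 g/mol.

155.20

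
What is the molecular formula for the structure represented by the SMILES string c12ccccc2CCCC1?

C10H12

Heavy atoms from the SMILES: 10 C.
Implicit hydrogens by atom environment:
  4 × C: 2 H each → 8
  4 × C (aromatic): 1 H each → 4
  2 × C (aromatic): no H
  Total hydrogens = 12.
Molecular formula: C10H12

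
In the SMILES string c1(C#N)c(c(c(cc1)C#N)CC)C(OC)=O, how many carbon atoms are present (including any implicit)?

12

The symbol for carbon appears 12 times in the SMILES. Lowercase c denotes aromatic carbon and counts toward C.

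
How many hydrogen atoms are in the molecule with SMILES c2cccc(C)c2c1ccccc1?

Hydrogens are implicit in SMILES; fill each atom to its normal valence:
  9 × C (aromatic): 1 H each → 9
  3 × C (aromatic): no H
  1 × C: 3 H
  Total hydrogens = 12.

12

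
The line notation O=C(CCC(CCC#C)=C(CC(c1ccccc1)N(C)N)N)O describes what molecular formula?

C18H25N3O2

Heavy atoms from the SMILES: 18 C, 3 N, 2 O.
Implicit hydrogens by atom environment:
  5 × C: 2 H each → 10
  5 × C (aromatic): 1 H each → 5
  4 × C: no H
  2 × C: 1 H each → 2
  2 × N: 2 H each → 4
  1 × C: 3 H
  1 × C (aromatic): no H
  1 × N: no H
  1 × O: 1 H
  1 × O: no H
  Total hydrogens = 25.
Molecular formula: C18H25N3O2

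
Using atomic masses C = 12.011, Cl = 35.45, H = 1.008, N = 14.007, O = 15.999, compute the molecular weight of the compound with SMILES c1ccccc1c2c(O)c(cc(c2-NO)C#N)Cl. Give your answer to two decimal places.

Molecular formula: C13H9ClN2O2.
M = 13×12.011 + 1×35.45 + 9×1.008 + 2×14.007 + 2×15.999 = 260.68 g/mol.

260.68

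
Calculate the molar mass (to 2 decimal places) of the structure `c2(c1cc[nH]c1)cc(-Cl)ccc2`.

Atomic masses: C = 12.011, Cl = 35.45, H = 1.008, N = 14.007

Molecular formula: C10H8ClN.
M = 10×12.011 + 1×35.45 + 8×1.008 + 1×14.007 = 177.63 g/mol.

177.63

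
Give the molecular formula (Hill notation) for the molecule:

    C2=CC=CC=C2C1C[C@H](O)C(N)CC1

Heavy atoms from the SMILES: 12 C, 1 N, 1 O.
Implicit hydrogens by atom environment:
  5 × C (aromatic): 1 H each → 5
  3 × C: 2 H each → 6
  3 × C: 1 H each → 3
  1 × C (aromatic): no H
  1 × N: 2 H
  1 × O: 1 H
  Total hydrogens = 17.
Molecular formula: C12H17NO

C12H17NO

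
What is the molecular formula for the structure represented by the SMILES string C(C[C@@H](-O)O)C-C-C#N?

C6H11NO2

Heavy atoms from the SMILES: 6 C, 1 N, 2 O.
Implicit hydrogens by atom environment:
  4 × C: 2 H each → 8
  2 × O: 1 H each → 2
  1 × C: 1 H
  1 × C: no H
  1 × N: no H
  Total hydrogens = 11.
Molecular formula: C6H11NO2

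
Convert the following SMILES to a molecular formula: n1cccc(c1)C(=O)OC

C7H7NO2

Heavy atoms from the SMILES: 7 C, 1 N, 2 O.
Implicit hydrogens by atom environment:
  4 × C (aromatic): 1 H each → 4
  2 × O: no H
  1 × C: 3 H
  1 × C (aromatic): no H
  1 × C: no H
  1 × N (aromatic): no H
  Total hydrogens = 7.
Molecular formula: C7H7NO2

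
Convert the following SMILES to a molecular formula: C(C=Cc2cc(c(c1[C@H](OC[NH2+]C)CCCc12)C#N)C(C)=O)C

Heavy atoms from the SMILES: 19 C, 2 N, 2 O.
Implicit hydrogens by atom environment:
  5 × C: 2 H each → 10
  5 × C (aromatic): no H
  3 × C: 3 H each → 9
  3 × C: 1 H each → 3
  2 × C: no H
  2 × O: no H
  1 × C (aromatic): 1 H
  1 × N (charge +1): 2 H
  1 × N: no H
  Total hydrogens = 25.
Net charge +1.
Molecular formula: C19H25N2O2+

C19H25N2O2+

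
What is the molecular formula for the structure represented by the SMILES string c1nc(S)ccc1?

Heavy atoms from the SMILES: 5 C, 1 N, 1 S.
Implicit hydrogens by atom environment:
  4 × C (aromatic): 1 H each → 4
  1 × C (aromatic): no H
  1 × N (aromatic): no H
  1 × S: 1 H
  Total hydrogens = 5.
Molecular formula: C5H5NS

C5H5NS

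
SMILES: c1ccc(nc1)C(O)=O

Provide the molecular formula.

C6H5NO2

Heavy atoms from the SMILES: 6 C, 1 N, 2 O.
Implicit hydrogens by atom environment:
  4 × C (aromatic): 1 H each → 4
  1 × C (aromatic): no H
  1 × C: no H
  1 × N (aromatic): no H
  1 × O: 1 H
  1 × O: no H
  Total hydrogens = 5.
Molecular formula: C6H5NO2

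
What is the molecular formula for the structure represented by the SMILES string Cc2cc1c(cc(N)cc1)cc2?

C11H11N

Heavy atoms from the SMILES: 11 C, 1 N.
Implicit hydrogens by atom environment:
  6 × C (aromatic): 1 H each → 6
  4 × C (aromatic): no H
  1 × C: 3 H
  1 × N: 2 H
  Total hydrogens = 11.
Molecular formula: C11H11N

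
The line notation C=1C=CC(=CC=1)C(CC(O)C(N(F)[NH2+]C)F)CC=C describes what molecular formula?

Heavy atoms from the SMILES: 14 C, 2 F, 2 N, 1 O.
Implicit hydrogens by atom environment:
  5 × C (aromatic): 1 H each → 5
  4 × C: 1 H each → 4
  3 × C: 2 H each → 6
  2 × F: no H
  1 × C: 3 H
  1 × C (aromatic): no H
  1 × N (charge +1): 2 H
  1 × N: no H
  1 × O: 1 H
  Total hydrogens = 21.
Net charge +1.
Molecular formula: C14H21F2N2O+

C14H21F2N2O+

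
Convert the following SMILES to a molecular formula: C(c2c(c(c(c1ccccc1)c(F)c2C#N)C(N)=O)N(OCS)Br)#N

Heavy atoms from the SMILES: 1 Br, 16 C, 1 F, 4 N, 2 O, 1 S.
Implicit hydrogens by atom environment:
  7 × C (aromatic): no H
  5 × C (aromatic): 1 H each → 5
  3 × C: no H
  3 × N: no H
  2 × O: no H
  1 × Br: no H
  1 × C: 2 H
  1 × F: no H
  1 × N: 2 H
  1 × S: 1 H
  Total hydrogens = 10.
Molecular formula: C16H10BrFN4O2S

C16H10BrFN4O2S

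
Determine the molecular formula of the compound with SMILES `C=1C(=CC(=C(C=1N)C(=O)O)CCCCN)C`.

Heavy atoms from the SMILES: 12 C, 2 N, 2 O.
Implicit hydrogens by atom environment:
  4 × C: 2 H each → 8
  4 × C (aromatic): no H
  2 × C (aromatic): 1 H each → 2
  2 × N: 2 H each → 4
  1 × C: 3 H
  1 × C: no H
  1 × O: 1 H
  1 × O: no H
  Total hydrogens = 18.
Molecular formula: C12H18N2O2

C12H18N2O2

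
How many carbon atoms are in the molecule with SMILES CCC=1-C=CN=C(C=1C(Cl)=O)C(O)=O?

The symbol for carbon appears 9 times in the SMILES. (Cl is a single chlorine, not C + l.)

9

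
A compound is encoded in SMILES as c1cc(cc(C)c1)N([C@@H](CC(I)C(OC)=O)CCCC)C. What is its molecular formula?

Heavy atoms from the SMILES: 17 C, 1 I, 1 N, 2 O.
Implicit hydrogens by atom environment:
  4 × C: 3 H each → 12
  4 × C: 2 H each → 8
  4 × C (aromatic): 1 H each → 4
  2 × C: 1 H each → 2
  2 × C (aromatic): no H
  2 × O: no H
  1 × C: no H
  1 × I: no H
  1 × N: no H
  Total hydrogens = 26.
Molecular formula: C17H26INO2

C17H26INO2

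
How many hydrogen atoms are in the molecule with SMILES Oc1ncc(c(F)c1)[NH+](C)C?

10

Hydrogens are implicit in SMILES; fill each atom to its normal valence:
  3 × C (aromatic): no H
  2 × C: 3 H each → 6
  2 × C (aromatic): 1 H each → 2
  1 × F: no H
  1 × N (charge +1): 1 H
  1 × N (aromatic): no H
  1 × O: 1 H
  Total hydrogens = 10.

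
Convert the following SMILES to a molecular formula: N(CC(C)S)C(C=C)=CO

Heavy atoms from the SMILES: 7 C, 1 N, 1 O, 1 S.
Implicit hydrogens by atom environment:
  3 × C: 1 H each → 3
  2 × C: 2 H each → 4
  1 × C: 3 H
  1 × C: no H
  1 × N: 1 H
  1 × O: 1 H
  1 × S: 1 H
  Total hydrogens = 13.
Molecular formula: C7H13NOS

C7H13NOS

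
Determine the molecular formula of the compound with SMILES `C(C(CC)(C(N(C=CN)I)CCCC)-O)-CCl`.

C12H24ClIN2O

Heavy atoms from the SMILES: 12 C, 1 Cl, 1 I, 2 N, 1 O.
Implicit hydrogens by atom environment:
  6 × C: 2 H each → 12
  3 × C: 1 H each → 3
  2 × C: 3 H each → 6
  1 × C: no H
  1 × Cl: no H
  1 × I: no H
  1 × N: 2 H
  1 × N: no H
  1 × O: 1 H
  Total hydrogens = 24.
Molecular formula: C12H24ClIN2O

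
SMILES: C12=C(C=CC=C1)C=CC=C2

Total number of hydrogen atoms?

8

Hydrogens are implicit in SMILES; fill each atom to its normal valence:
  8 × C (aromatic): 1 H each → 8
  2 × C (aromatic): no H
  Total hydrogens = 8.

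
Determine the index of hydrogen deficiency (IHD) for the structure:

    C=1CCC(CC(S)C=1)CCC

Molecular formula from the SMILES: C10H18S.
DoU = (2C + 2 + N − H − X)/2 = (2·10 + 2 + 0 − 18 − 0)/2 = 4/2 = 2.
(Structurally: 1 ring(s) + 1 π bond(s) = 2.)

2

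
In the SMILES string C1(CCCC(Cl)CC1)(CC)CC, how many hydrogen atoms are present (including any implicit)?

Hydrogens are implicit in SMILES; fill each atom to its normal valence:
  7 × C: 2 H each → 14
  2 × C: 3 H each → 6
  1 × C: 1 H
  1 × C: no H
  1 × Cl: no H
  Total hydrogens = 21.

21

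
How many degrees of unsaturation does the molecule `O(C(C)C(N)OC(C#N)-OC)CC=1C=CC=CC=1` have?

Molecular formula from the SMILES: C13H18N2O3.
DoU = (2C + 2 + N − H − X)/2 = (2·13 + 2 + 2 − 18 − 0)/2 = 12/2 = 6.
(Structurally: 1 ring(s) + 5 π bond(s) = 6.)

6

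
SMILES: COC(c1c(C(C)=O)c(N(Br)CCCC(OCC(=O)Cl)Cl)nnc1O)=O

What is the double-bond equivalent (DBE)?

Molecular formula from the SMILES: C14H16BrCl2N3O6.
DoU = (2C + 2 + N − H − X)/2 = (2·14 + 2 + 3 − 16 − 3)/2 = 14/2 = 7.
(Structurally: 1 ring(s) + 6 π bond(s) = 7.)

7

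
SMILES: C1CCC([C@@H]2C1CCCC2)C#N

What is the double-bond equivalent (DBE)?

Molecular formula from the SMILES: C11H17N.
DoU = (2C + 2 + N − H − X)/2 = (2·11 + 2 + 1 − 17 − 0)/2 = 8/2 = 4.
(Structurally: 2 ring(s) + 2 π bond(s) = 4.)

4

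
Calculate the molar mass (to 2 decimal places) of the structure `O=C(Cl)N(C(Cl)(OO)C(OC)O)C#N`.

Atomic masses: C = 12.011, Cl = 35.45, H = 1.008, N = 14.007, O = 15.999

Molecular formula: C5H6Cl2N2O5.
M = 5×12.011 + 2×35.45 + 6×1.008 + 2×14.007 + 5×15.999 = 245.01 g/mol.

245.01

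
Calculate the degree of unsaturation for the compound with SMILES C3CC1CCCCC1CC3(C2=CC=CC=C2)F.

6

Molecular formula from the SMILES: C16H21F.
DoU = (2C + 2 + N − H − X)/2 = (2·16 + 2 + 0 − 21 − 1)/2 = 12/2 = 6.
(Structurally: 3 ring(s) + 3 π bond(s) = 6.)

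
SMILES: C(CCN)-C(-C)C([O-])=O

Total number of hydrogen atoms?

Hydrogens are implicit in SMILES; fill each atom to its normal valence:
  3 × C: 2 H each → 6
  1 × C: 3 H
  1 × C: 1 H
  1 × C: no H
  1 × N: 2 H
  1 × O: no H
  1 × O (charge -1): no H
  Total hydrogens = 12.

12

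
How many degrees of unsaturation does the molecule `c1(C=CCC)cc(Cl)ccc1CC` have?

5

Molecular formula from the SMILES: C12H15Cl.
DoU = (2C + 2 + N − H − X)/2 = (2·12 + 2 + 0 − 15 − 1)/2 = 10/2 = 5.
(Structurally: 1 ring(s) + 4 π bond(s) = 5.)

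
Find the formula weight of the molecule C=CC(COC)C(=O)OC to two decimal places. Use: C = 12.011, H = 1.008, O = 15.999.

Molecular formula: C7H12O3.
M = 7×12.011 + 12×1.008 + 3×15.999 = 144.17 g/mol.

144.17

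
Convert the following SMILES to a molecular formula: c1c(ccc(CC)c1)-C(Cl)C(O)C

Heavy atoms from the SMILES: 11 C, 1 Cl, 1 O.
Implicit hydrogens by atom environment:
  4 × C (aromatic): 1 H each → 4
  2 × C: 3 H each → 6
  2 × C: 1 H each → 2
  2 × C (aromatic): no H
  1 × C: 2 H
  1 × Cl: no H
  1 × O: 1 H
  Total hydrogens = 15.
Molecular formula: C11H15ClO

C11H15ClO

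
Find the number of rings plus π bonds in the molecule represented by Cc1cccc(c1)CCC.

Molecular formula from the SMILES: C10H14.
DoU = (2C + 2 + N − H − X)/2 = (2·10 + 2 + 0 − 14 − 0)/2 = 8/2 = 4.
(Structurally: 1 ring(s) + 3 π bond(s) = 4.)

4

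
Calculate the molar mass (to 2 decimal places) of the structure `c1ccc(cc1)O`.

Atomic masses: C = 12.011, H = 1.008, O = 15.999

Molecular formula: C6H6O.
M = 6×12.011 + 6×1.008 + 1×15.999 = 94.11 g/mol.

94.11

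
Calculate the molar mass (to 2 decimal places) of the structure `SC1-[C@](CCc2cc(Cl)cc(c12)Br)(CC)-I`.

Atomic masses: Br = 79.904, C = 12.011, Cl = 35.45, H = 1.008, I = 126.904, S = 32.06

431.55

Molecular formula: C12H13BrClIS.
M = 1×79.904 + 12×12.011 + 1×35.45 + 13×1.008 + 1×126.904 + 1×32.06 = 431.55 g/mol.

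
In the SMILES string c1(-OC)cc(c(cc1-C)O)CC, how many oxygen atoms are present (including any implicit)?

2

The symbol for oxygen appears 2 times in the SMILES.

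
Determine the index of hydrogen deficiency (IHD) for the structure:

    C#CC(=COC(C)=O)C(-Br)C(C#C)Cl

Molecular formula from the SMILES: C10H8BrClO2.
DoU = (2C + 2 + N − H − X)/2 = (2·10 + 2 + 0 − 8 − 2)/2 = 12/2 = 6.
(Structurally: 0 ring(s) + 6 π bond(s) = 6.)

6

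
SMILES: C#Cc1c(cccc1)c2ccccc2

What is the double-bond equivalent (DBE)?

Molecular formula from the SMILES: C14H10.
DoU = (2C + 2 + N − H − X)/2 = (2·14 + 2 + 0 − 10 − 0)/2 = 20/2 = 10.
(Structurally: 2 ring(s) + 8 π bond(s) = 10.)

10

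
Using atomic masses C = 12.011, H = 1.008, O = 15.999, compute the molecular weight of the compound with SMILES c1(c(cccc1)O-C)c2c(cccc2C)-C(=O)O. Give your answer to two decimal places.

242.27

Molecular formula: C15H14O3.
M = 15×12.011 + 14×1.008 + 3×15.999 = 242.27 g/mol.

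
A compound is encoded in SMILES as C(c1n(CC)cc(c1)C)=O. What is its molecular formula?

Heavy atoms from the SMILES: 8 C, 1 N, 1 O.
Implicit hydrogens by atom environment:
  2 × C: 3 H each → 6
  2 × C (aromatic): 1 H each → 2
  2 × C (aromatic): no H
  1 × C: 2 H
  1 × C: 1 H
  1 × N (aromatic): no H
  1 × O: no H
  Total hydrogens = 11.
Molecular formula: C8H11NO

C8H11NO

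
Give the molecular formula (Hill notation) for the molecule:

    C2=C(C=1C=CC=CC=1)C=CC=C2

C12H10

Heavy atoms from the SMILES: 12 C.
Implicit hydrogens by atom environment:
  10 × C (aromatic): 1 H each → 10
  2 × C (aromatic): no H
  Total hydrogens = 10.
Molecular formula: C12H10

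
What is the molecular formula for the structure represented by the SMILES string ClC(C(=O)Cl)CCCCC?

Heavy atoms from the SMILES: 7 C, 2 Cl, 1 O.
Implicit hydrogens by atom environment:
  4 × C: 2 H each → 8
  2 × Cl: no H
  1 × C: 3 H
  1 × C: 1 H
  1 × C: no H
  1 × O: no H
  Total hydrogens = 12.
Molecular formula: C7H12Cl2O

C7H12Cl2O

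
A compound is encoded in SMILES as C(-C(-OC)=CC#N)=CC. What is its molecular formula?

Heavy atoms from the SMILES: 7 C, 1 N, 1 O.
Implicit hydrogens by atom environment:
  3 × C: 1 H each → 3
  2 × C: 3 H each → 6
  2 × C: no H
  1 × N: no H
  1 × O: no H
  Total hydrogens = 9.
Molecular formula: C7H9NO

C7H9NO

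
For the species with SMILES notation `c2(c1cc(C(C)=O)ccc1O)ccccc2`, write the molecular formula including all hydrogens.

C14H12O2

Heavy atoms from the SMILES: 14 C, 2 O.
Implicit hydrogens by atom environment:
  8 × C (aromatic): 1 H each → 8
  4 × C (aromatic): no H
  1 × C: 3 H
  1 × C: no H
  1 × O: 1 H
  1 × O: no H
  Total hydrogens = 12.
Molecular formula: C14H12O2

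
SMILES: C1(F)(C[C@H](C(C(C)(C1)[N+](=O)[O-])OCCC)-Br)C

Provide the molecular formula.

C11H19BrFNO3

Heavy atoms from the SMILES: 1 Br, 11 C, 1 F, 1 N, 3 O.
Implicit hydrogens by atom environment:
  4 × C: 2 H each → 8
  3 × C: 3 H each → 9
  2 × C: 1 H each → 2
  2 × C: no H
  2 × O: no H
  1 × Br: no H
  1 × F: no H
  1 × N (charge +1): no H
  1 × O (charge -1): no H
  Total hydrogens = 19.
Molecular formula: C11H19BrFNO3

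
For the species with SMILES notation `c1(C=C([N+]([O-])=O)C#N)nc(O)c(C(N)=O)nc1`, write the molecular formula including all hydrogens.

Heavy atoms from the SMILES: 8 C, 5 N, 4 O.
Implicit hydrogens by atom environment:
  3 × C (aromatic): no H
  3 × C: no H
  2 × N (aromatic): no H
  2 × O: no H
  1 × C (aromatic): 1 H
  1 × C: 1 H
  1 × N: 2 H
  1 × N: no H
  1 × N (charge +1): no H
  1 × O: 1 H
  1 × O (charge -1): no H
  Total hydrogens = 5.
Molecular formula: C8H5N5O4

C8H5N5O4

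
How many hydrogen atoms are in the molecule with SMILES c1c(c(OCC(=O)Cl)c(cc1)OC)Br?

8

Hydrogens are implicit in SMILES; fill each atom to its normal valence:
  3 × C (aromatic): 1 H each → 3
  3 × C (aromatic): no H
  3 × O: no H
  1 × Br: no H
  1 × C: 3 H
  1 × C: 2 H
  1 × C: no H
  1 × Cl: no H
  Total hydrogens = 8.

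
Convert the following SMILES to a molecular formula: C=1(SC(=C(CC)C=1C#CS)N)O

Heavy atoms from the SMILES: 8 C, 1 N, 1 O, 2 S.
Implicit hydrogens by atom environment:
  4 × C (aromatic): no H
  2 × C: no H
  1 × C: 3 H
  1 × C: 2 H
  1 × N: 2 H
  1 × O: 1 H
  1 × S: 1 H
  1 × S (aromatic): no H
  Total hydrogens = 9.
Molecular formula: C8H9NOS2

C8H9NOS2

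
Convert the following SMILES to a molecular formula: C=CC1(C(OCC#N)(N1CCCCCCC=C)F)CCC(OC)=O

C18H27FN2O3

Heavy atoms from the SMILES: 18 C, 1 F, 2 N, 3 O.
Implicit hydrogens by atom environment:
  11 × C: 2 H each → 22
  4 × C: no H
  3 × O: no H
  2 × C: 1 H each → 2
  2 × N: no H
  1 × C: 3 H
  1 × F: no H
  Total hydrogens = 27.
Molecular formula: C18H27FN2O3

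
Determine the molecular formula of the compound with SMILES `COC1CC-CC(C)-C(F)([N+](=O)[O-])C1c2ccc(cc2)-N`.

C15H21FN2O3

Heavy atoms from the SMILES: 15 C, 1 F, 2 N, 3 O.
Implicit hydrogens by atom environment:
  4 × C (aromatic): 1 H each → 4
  3 × C: 2 H each → 6
  3 × C: 1 H each → 3
  2 × C: 3 H each → 6
  2 × C (aromatic): no H
  2 × O: no H
  1 × C: no H
  1 × F: no H
  1 × N: 2 H
  1 × N (charge +1): no H
  1 × O (charge -1): no H
  Total hydrogens = 21.
Molecular formula: C15H21FN2O3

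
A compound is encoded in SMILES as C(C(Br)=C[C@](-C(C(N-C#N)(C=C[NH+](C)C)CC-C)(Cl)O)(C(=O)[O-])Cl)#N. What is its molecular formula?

C15H19BrCl2N4O3

Heavy atoms from the SMILES: 1 Br, 15 C, 2 Cl, 4 N, 3 O.
Implicit hydrogens by atom environment:
  7 × C: no H
  3 × C: 3 H each → 9
  3 × C: 1 H each → 3
  2 × C: 2 H each → 4
  2 × Cl: no H
  2 × N: no H
  1 × Br: no H
  1 × N: 1 H
  1 × N (charge +1): 1 H
  1 × O: 1 H
  1 × O: no H
  1 × O (charge -1): no H
  Total hydrogens = 19.
Molecular formula: C15H19BrCl2N4O3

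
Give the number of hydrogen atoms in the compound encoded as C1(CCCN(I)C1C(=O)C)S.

Hydrogens are implicit in SMILES; fill each atom to its normal valence:
  3 × C: 2 H each → 6
  2 × C: 1 H each → 2
  1 × C: 3 H
  1 × C: no H
  1 × I: no H
  1 × N: no H
  1 × O: no H
  1 × S: 1 H
  Total hydrogens = 12.

12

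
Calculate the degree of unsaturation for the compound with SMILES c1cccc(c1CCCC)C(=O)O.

Molecular formula from the SMILES: C11H14O2.
DoU = (2C + 2 + N − H − X)/2 = (2·11 + 2 + 0 − 14 − 0)/2 = 10/2 = 5.
(Structurally: 1 ring(s) + 4 π bond(s) = 5.)

5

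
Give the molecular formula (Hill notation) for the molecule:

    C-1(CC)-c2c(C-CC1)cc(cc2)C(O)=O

C13H16O2

Heavy atoms from the SMILES: 13 C, 2 O.
Implicit hydrogens by atom environment:
  4 × C: 2 H each → 8
  3 × C (aromatic): 1 H each → 3
  3 × C (aromatic): no H
  1 × C: 3 H
  1 × C: 1 H
  1 × C: no H
  1 × O: 1 H
  1 × O: no H
  Total hydrogens = 16.
Molecular formula: C13H16O2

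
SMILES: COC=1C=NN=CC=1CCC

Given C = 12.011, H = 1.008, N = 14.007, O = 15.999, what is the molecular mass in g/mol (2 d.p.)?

Molecular formula: C8H12N2O.
M = 8×12.011 + 12×1.008 + 2×14.007 + 1×15.999 = 152.20 g/mol.

152.20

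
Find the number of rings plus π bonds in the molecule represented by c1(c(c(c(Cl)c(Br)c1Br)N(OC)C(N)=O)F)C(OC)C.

5

Molecular formula from the SMILES: C11H12Br2ClFN2O3.
DoU = (2C + 2 + N − H − X)/2 = (2·11 + 2 + 2 − 12 − 4)/2 = 10/2 = 5.
(Structurally: 1 ring(s) + 4 π bond(s) = 5.)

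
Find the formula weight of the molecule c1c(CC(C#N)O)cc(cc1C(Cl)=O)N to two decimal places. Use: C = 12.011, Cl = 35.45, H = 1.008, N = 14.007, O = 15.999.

Molecular formula: C10H9ClN2O2.
M = 10×12.011 + 1×35.45 + 9×1.008 + 2×14.007 + 2×15.999 = 224.64 g/mol.

224.64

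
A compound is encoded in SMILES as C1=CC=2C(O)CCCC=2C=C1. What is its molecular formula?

C10H12O

Heavy atoms from the SMILES: 10 C, 1 O.
Implicit hydrogens by atom environment:
  4 × C (aromatic): 1 H each → 4
  3 × C: 2 H each → 6
  2 × C (aromatic): no H
  1 × C: 1 H
  1 × O: 1 H
  Total hydrogens = 12.
Molecular formula: C10H12O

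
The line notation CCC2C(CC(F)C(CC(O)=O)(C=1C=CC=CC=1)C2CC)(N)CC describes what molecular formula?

Heavy atoms from the SMILES: 20 C, 1 F, 1 N, 2 O.
Implicit hydrogens by atom environment:
  5 × C: 2 H each → 10
  5 × C (aromatic): 1 H each → 5
  3 × C: 3 H each → 9
  3 × C: 1 H each → 3
  3 × C: no H
  1 × C (aromatic): no H
  1 × F: no H
  1 × N: 2 H
  1 × O: 1 H
  1 × O: no H
  Total hydrogens = 30.
Molecular formula: C20H30FNO2

C20H30FNO2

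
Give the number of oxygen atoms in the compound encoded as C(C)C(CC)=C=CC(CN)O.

1

The symbol for oxygen appears 1 time in the SMILES.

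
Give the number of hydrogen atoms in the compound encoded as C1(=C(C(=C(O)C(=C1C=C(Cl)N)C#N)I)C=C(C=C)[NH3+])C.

14

Hydrogens are implicit in SMILES; fill each atom to its normal valence:
  6 × C (aromatic): no H
  3 × C: 1 H each → 3
  3 × C: no H
  1 × C: 3 H
  1 × C: 2 H
  1 × Cl: no H
  1 × I: no H
  1 × N (charge +1): 3 H
  1 × N: 2 H
  1 × N: no H
  1 × O: 1 H
  Total hydrogens = 14.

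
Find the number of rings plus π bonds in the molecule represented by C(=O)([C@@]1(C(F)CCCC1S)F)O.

Molecular formula from the SMILES: C7H10F2O2S.
DoU = (2C + 2 + N − H − X)/2 = (2·7 + 2 + 0 − 10 − 2)/2 = 4/2 = 2.
(Structurally: 1 ring(s) + 1 π bond(s) = 2.)

2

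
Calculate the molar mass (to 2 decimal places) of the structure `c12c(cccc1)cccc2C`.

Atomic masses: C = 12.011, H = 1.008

Molecular formula: C11H10.
M = 11×12.011 + 10×1.008 = 142.20 g/mol.

142.20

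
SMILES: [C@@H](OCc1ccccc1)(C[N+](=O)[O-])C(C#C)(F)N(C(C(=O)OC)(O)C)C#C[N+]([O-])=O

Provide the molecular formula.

Heavy atoms from the SMILES: 18 C, 1 F, 3 N, 8 O.
Implicit hydrogens by atom environment:
  6 × C: no H
  5 × C (aromatic): 1 H each → 5
  5 × O: no H
  2 × C: 3 H each → 6
  2 × C: 2 H each → 4
  2 × C: 1 H each → 2
  2 × N (charge +1): no H
  2 × O (charge -1): no H
  1 × C (aromatic): no H
  1 × F: no H
  1 × N: no H
  1 × O: 1 H
  Total hydrogens = 18.
Molecular formula: C18H18FN3O8

C18H18FN3O8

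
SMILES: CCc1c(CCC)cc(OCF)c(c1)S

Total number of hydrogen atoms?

Hydrogens are implicit in SMILES; fill each atom to its normal valence:
  4 × C: 2 H each → 8
  4 × C (aromatic): no H
  2 × C: 3 H each → 6
  2 × C (aromatic): 1 H each → 2
  1 × F: no H
  1 × O: no H
  1 × S: 1 H
  Total hydrogens = 17.

17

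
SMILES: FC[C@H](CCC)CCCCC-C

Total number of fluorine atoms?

1

The symbol for fluorine appears 1 time in the SMILES.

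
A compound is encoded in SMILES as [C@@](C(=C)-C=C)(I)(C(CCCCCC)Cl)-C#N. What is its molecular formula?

C13H19ClIN

Heavy atoms from the SMILES: 13 C, 1 Cl, 1 I, 1 N.
Implicit hydrogens by atom environment:
  7 × C: 2 H each → 14
  3 × C: no H
  2 × C: 1 H each → 2
  1 × C: 3 H
  1 × Cl: no H
  1 × I: no H
  1 × N: no H
  Total hydrogens = 19.
Molecular formula: C13H19ClIN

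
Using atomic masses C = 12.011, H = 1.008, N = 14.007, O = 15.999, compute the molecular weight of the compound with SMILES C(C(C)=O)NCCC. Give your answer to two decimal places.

115.18

Molecular formula: C6H13NO.
M = 6×12.011 + 13×1.008 + 1×14.007 + 1×15.999 = 115.18 g/mol.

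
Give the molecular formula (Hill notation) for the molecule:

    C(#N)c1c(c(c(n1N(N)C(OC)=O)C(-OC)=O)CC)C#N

C12H13N5O4

Heavy atoms from the SMILES: 12 C, 5 N, 4 O.
Implicit hydrogens by atom environment:
  4 × C (aromatic): no H
  4 × C: no H
  4 × O: no H
  3 × C: 3 H each → 9
  3 × N: no H
  1 × C: 2 H
  1 × N: 2 H
  1 × N (aromatic): no H
  Total hydrogens = 13.
Molecular formula: C12H13N5O4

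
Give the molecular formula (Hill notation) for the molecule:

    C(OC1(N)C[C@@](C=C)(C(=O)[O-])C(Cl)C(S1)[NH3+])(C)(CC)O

Heavy atoms from the SMILES: 12 C, 1 Cl, 2 N, 4 O, 1 S.
Implicit hydrogens by atom environment:
  4 × C: no H
  3 × C: 2 H each → 6
  3 × C: 1 H each → 3
  2 × C: 3 H each → 6
  2 × O: no H
  1 × Cl: no H
  1 × N (charge +1): 3 H
  1 × N: 2 H
  1 × O: 1 H
  1 × O (charge -1): no H
  1 × S: no H
  Total hydrogens = 21.
Molecular formula: C12H21ClN2O4S

C12H21ClN2O4S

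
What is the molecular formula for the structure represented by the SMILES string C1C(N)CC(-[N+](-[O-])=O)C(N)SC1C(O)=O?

Heavy atoms from the SMILES: 7 C, 3 N, 4 O, 1 S.
Implicit hydrogens by atom environment:
  4 × C: 1 H each → 4
  2 × C: 2 H each → 4
  2 × N: 2 H each → 4
  2 × O: no H
  1 × C: no H
  1 × N (charge +1): no H
  1 × O: 1 H
  1 × O (charge -1): no H
  1 × S: no H
  Total hydrogens = 13.
Molecular formula: C7H13N3O4S

C7H13N3O4S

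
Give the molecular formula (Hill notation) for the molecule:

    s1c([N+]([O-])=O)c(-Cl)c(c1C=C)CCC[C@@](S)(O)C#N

C11H11ClN2O3S2

Heavy atoms from the SMILES: 11 C, 1 Cl, 2 N, 3 O, 2 S.
Implicit hydrogens by atom environment:
  4 × C: 2 H each → 8
  4 × C (aromatic): no H
  2 × C: no H
  1 × C: 1 H
  1 × Cl: no H
  1 × N (charge +1): no H
  1 × N: no H
  1 × O: 1 H
  1 × O: no H
  1 × O (charge -1): no H
  1 × S: 1 H
  1 × S (aromatic): no H
  Total hydrogens = 11.
Molecular formula: C11H11ClN2O3S2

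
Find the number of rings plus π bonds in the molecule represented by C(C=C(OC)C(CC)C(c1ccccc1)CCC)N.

5

Molecular formula from the SMILES: C17H27NO.
DoU = (2C + 2 + N − H − X)/2 = (2·17 + 2 + 1 − 27 − 0)/2 = 10/2 = 5.
(Structurally: 1 ring(s) + 4 π bond(s) = 5.)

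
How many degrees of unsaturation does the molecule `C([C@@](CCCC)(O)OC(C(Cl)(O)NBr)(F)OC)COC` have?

Molecular formula from the SMILES: C11H22BrClFNO5.
DoU = (2C + 2 + N − H − X)/2 = (2·11 + 2 + 1 − 22 − 3)/2 = 0/2 = 0.
(Structurally: 0 ring(s) + 0 π bond(s) = 0.)

0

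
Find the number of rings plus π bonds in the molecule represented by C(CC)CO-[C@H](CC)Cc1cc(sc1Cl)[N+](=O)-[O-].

Molecular formula from the SMILES: C12H18ClNO3S.
DoU = (2C + 2 + N − H − X)/2 = (2·12 + 2 + 1 − 18 − 1)/2 = 8/2 = 4.
(Structurally: 1 ring(s) + 3 π bond(s) = 4.)

4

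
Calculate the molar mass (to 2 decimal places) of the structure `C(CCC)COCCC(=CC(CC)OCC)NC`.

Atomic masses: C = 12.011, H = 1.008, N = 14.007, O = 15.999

Molecular formula: C15H31NO2.
M = 15×12.011 + 31×1.008 + 1×14.007 + 2×15.999 = 257.42 g/mol.

257.42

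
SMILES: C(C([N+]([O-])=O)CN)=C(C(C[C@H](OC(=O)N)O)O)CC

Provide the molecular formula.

C10H19N3O6

Heavy atoms from the SMILES: 10 C, 3 N, 6 O.
Implicit hydrogens by atom environment:
  4 × C: 1 H each → 4
  3 × C: 2 H each → 6
  3 × O: no H
  2 × C: no H
  2 × N: 2 H each → 4
  2 × O: 1 H each → 2
  1 × C: 3 H
  1 × N (charge +1): no H
  1 × O (charge -1): no H
  Total hydrogens = 19.
Molecular formula: C10H19N3O6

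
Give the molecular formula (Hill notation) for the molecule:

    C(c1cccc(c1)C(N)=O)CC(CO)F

Heavy atoms from the SMILES: 11 C, 1 F, 1 N, 2 O.
Implicit hydrogens by atom environment:
  4 × C (aromatic): 1 H each → 4
  3 × C: 2 H each → 6
  2 × C (aromatic): no H
  1 × C: 1 H
  1 × C: no H
  1 × F: no H
  1 × N: 2 H
  1 × O: 1 H
  1 × O: no H
  Total hydrogens = 14.
Molecular formula: C11H14FNO2

C11H14FNO2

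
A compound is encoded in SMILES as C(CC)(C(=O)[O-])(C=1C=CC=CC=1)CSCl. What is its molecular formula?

C11H12ClO2S-

Heavy atoms from the SMILES: 11 C, 1 Cl, 2 O, 1 S.
Implicit hydrogens by atom environment:
  5 × C (aromatic): 1 H each → 5
  2 × C: 2 H each → 4
  2 × C: no H
  1 × C: 3 H
  1 × C (aromatic): no H
  1 × Cl: no H
  1 × O: no H
  1 × O (charge -1): no H
  1 × S: no H
  Total hydrogens = 12.
Net charge -1.
Molecular formula: C11H12ClO2S-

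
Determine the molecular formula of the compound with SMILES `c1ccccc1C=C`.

Heavy atoms from the SMILES: 8 C.
Implicit hydrogens by atom environment:
  5 × C (aromatic): 1 H each → 5
  1 × C: 2 H
  1 × C: 1 H
  1 × C (aromatic): no H
  Total hydrogens = 8.
Molecular formula: C8H8

C8H8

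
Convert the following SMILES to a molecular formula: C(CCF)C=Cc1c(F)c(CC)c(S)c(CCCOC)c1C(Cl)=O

C18H23ClF2O2S

Heavy atoms from the SMILES: 18 C, 1 Cl, 2 F, 2 O, 1 S.
Implicit hydrogens by atom environment:
  7 × C: 2 H each → 14
  6 × C (aromatic): no H
  2 × C: 3 H each → 6
  2 × C: 1 H each → 2
  2 × F: no H
  2 × O: no H
  1 × C: no H
  1 × Cl: no H
  1 × S: 1 H
  Total hydrogens = 23.
Molecular formula: C18H23ClF2O2S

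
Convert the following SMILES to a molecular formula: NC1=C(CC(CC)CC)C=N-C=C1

C11H18N2

Heavy atoms from the SMILES: 11 C, 2 N.
Implicit hydrogens by atom environment:
  3 × C: 2 H each → 6
  3 × C (aromatic): 1 H each → 3
  2 × C: 3 H each → 6
  2 × C (aromatic): no H
  1 × C: 1 H
  1 × N: 2 H
  1 × N (aromatic): no H
  Total hydrogens = 18.
Molecular formula: C11H18N2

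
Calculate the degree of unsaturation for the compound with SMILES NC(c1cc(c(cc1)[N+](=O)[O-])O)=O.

Molecular formula from the SMILES: C7H6N2O4.
DoU = (2C + 2 + N − H − X)/2 = (2·7 + 2 + 2 − 6 − 0)/2 = 12/2 = 6.
(Structurally: 1 ring(s) + 5 π bond(s) = 6.)

6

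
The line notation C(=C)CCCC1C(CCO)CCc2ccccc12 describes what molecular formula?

Heavy atoms from the SMILES: 17 C, 1 O.
Implicit hydrogens by atom environment:
  8 × C: 2 H each → 16
  4 × C (aromatic): 1 H each → 4
  3 × C: 1 H each → 3
  2 × C (aromatic): no H
  1 × O: 1 H
  Total hydrogens = 24.
Molecular formula: C17H24O

C17H24O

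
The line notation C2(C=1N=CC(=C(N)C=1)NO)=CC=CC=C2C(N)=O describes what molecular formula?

C12H12N4O2

Heavy atoms from the SMILES: 12 C, 4 N, 2 O.
Implicit hydrogens by atom environment:
  6 × C (aromatic): 1 H each → 6
  5 × C (aromatic): no H
  2 × N: 2 H each → 4
  1 × C: no H
  1 × N: 1 H
  1 × N (aromatic): no H
  1 × O: 1 H
  1 × O: no H
  Total hydrogens = 12.
Molecular formula: C12H12N4O2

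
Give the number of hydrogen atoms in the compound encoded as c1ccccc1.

6

Hydrogens are implicit in SMILES; fill each atom to its normal valence:
  6 × C (aromatic): 1 H each → 6
  Total hydrogens = 6.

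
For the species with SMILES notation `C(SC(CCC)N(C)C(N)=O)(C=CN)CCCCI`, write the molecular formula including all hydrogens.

Heavy atoms from the SMILES: 13 C, 1 I, 3 N, 1 O, 1 S.
Implicit hydrogens by atom environment:
  6 × C: 2 H each → 12
  4 × C: 1 H each → 4
  2 × C: 3 H each → 6
  2 × N: 2 H each → 4
  1 × C: no H
  1 × I: no H
  1 × N: no H
  1 × O: no H
  1 × S: no H
  Total hydrogens = 26.
Molecular formula: C13H26IN3OS

C13H26IN3OS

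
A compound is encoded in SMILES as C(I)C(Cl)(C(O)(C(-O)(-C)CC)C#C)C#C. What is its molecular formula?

Heavy atoms from the SMILES: 11 C, 1 Cl, 1 I, 2 O.
Implicit hydrogens by atom environment:
  5 × C: no H
  2 × C: 3 H each → 6
  2 × C: 2 H each → 4
  2 × C: 1 H each → 2
  2 × O: 1 H each → 2
  1 × Cl: no H
  1 × I: no H
  Total hydrogens = 14.
Molecular formula: C11H14ClIO2

C11H14ClIO2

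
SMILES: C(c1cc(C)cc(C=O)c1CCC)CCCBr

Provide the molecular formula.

Heavy atoms from the SMILES: 1 Br, 15 C, 1 O.
Implicit hydrogens by atom environment:
  6 × C: 2 H each → 12
  4 × C (aromatic): no H
  2 × C: 3 H each → 6
  2 × C (aromatic): 1 H each → 2
  1 × Br: no H
  1 × C: 1 H
  1 × O: no H
  Total hydrogens = 21.
Molecular formula: C15H21BrO

C15H21BrO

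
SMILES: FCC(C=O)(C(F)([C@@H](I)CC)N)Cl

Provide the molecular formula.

Heavy atoms from the SMILES: 7 C, 1 Cl, 2 F, 1 I, 1 N, 1 O.
Implicit hydrogens by atom environment:
  2 × C: 2 H each → 4
  2 × C: 1 H each → 2
  2 × C: no H
  2 × F: no H
  1 × C: 3 H
  1 × Cl: no H
  1 × I: no H
  1 × N: 2 H
  1 × O: no H
  Total hydrogens = 11.
Molecular formula: C7H11ClF2INO

C7H11ClF2INO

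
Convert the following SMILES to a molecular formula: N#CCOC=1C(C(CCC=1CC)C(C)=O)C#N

C13H16N2O2

Heavy atoms from the SMILES: 13 C, 2 N, 2 O.
Implicit hydrogens by atom environment:
  5 × C: no H
  4 × C: 2 H each → 8
  2 × C: 3 H each → 6
  2 × C: 1 H each → 2
  2 × N: no H
  2 × O: no H
  Total hydrogens = 16.
Molecular formula: C13H16N2O2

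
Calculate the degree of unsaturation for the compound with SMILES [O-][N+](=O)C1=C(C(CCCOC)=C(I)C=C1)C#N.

Molecular formula from the SMILES: C11H11IN2O3.
DoU = (2C + 2 + N − H − X)/2 = (2·11 + 2 + 2 − 11 − 1)/2 = 14/2 = 7.
(Structurally: 1 ring(s) + 6 π bond(s) = 7.)

7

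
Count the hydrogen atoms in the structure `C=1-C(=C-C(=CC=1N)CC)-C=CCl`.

Hydrogens are implicit in SMILES; fill each atom to its normal valence:
  3 × C (aromatic): 1 H each → 3
  3 × C (aromatic): no H
  2 × C: 1 H each → 2
  1 × C: 3 H
  1 × C: 2 H
  1 × Cl: no H
  1 × N: 2 H
  Total hydrogens = 12.

12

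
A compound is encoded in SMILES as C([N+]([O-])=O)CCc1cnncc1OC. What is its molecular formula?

C8H11N3O3

Heavy atoms from the SMILES: 8 C, 3 N, 3 O.
Implicit hydrogens by atom environment:
  3 × C: 2 H each → 6
  2 × C (aromatic): 1 H each → 2
  2 × C (aromatic): no H
  2 × N (aromatic): no H
  2 × O: no H
  1 × C: 3 H
  1 × N (charge +1): no H
  1 × O (charge -1): no H
  Total hydrogens = 11.
Molecular formula: C8H11N3O3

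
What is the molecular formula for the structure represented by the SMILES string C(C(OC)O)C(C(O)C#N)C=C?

C8H13NO3

Heavy atoms from the SMILES: 8 C, 1 N, 3 O.
Implicit hydrogens by atom environment:
  4 × C: 1 H each → 4
  2 × C: 2 H each → 4
  2 × O: 1 H each → 2
  1 × C: 3 H
  1 × C: no H
  1 × N: no H
  1 × O: no H
  Total hydrogens = 13.
Molecular formula: C8H13NO3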